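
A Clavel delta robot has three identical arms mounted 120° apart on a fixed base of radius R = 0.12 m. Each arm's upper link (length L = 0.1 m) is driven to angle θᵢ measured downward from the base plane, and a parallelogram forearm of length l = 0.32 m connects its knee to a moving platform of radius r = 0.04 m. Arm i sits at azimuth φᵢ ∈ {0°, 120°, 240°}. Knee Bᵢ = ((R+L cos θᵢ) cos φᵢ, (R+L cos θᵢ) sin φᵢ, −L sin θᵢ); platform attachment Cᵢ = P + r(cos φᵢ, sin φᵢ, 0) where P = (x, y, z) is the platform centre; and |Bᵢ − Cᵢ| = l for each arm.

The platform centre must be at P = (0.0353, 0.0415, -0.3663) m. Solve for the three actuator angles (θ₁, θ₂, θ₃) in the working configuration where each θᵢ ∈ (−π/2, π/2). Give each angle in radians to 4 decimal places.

arm 1 (φ=0.0°): x'=0.0353, y'=0.0415
  A=0.0447, B=-0.3663, C=(l²−L²−A²−y'²−z²)/(2L)=-0.2275
  γ=atan2(-0.3663,0.0447)=-1.4494;  ψ=arccos(-0.6164)=2.2350;  θ1=γ+ψ≈0.7857
φ2=120.0° → target in arm frame (0.0183, -0.0513)
  e−x'=0.0617;  (l²−L²−(e−x')²−y'²−z²)/2L = -0.2411
  √(A²+B²)=0.3715;  θ2 = -1.4039+2.2771 ≈ 0.8732
rotate P by −φ3: (-0.0536, 0.0098, -0.3663)
  e−x'=0.1336;  (l²−L²−(e−x')²−y'²−z²)/2L = -0.2986
  θ3 = atan2(B,A) + arccos(C/0.3899) = 1.2220

θ₁ = 0.7857, θ₂ = 0.8732, θ₃ = 1.2220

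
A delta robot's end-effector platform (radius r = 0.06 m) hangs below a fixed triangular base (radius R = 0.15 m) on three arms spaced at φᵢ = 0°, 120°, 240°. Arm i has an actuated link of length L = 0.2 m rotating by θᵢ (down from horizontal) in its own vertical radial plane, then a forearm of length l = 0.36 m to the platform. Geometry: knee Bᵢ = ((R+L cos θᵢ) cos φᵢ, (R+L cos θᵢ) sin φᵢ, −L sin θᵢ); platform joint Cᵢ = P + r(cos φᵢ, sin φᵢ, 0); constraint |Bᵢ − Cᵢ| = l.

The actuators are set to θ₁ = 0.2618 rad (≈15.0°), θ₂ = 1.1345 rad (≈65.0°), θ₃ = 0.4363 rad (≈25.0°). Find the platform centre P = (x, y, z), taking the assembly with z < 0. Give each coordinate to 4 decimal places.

(0.0952, -0.1184, -0.3350)

φ1=0.0°: virtual centre (0.2832, 0.0000, -0.0518), radius l
S2 = (0.1745·cos120.0°, 0.1745·sin120.0°, -0.1813) = (-0.0873, 0.1511, -0.1813)
arm 3 at φ=240.0°: e+L cos θ3 = 0.2713;  S3 = (-0.1356, -0.2349, -0.0845)
eliminate P² terms by subtracting sphere 1 from 2 and 3
plane₁₂: -0.7409x+0.3023y+-0.2590z = -0.0196
Cramer: x(z) = 0.0164-0.2353z;  y(z) = -0.0246+0.2801z
into |P−S₁|² = l²: 1.1338z² + 0.2153z + -0.0551 = 0;  Δ = 0.2964;  z = -0.3350 or 0.1451 → z<0 root = -0.3350
x = 0.0952, y = -0.1184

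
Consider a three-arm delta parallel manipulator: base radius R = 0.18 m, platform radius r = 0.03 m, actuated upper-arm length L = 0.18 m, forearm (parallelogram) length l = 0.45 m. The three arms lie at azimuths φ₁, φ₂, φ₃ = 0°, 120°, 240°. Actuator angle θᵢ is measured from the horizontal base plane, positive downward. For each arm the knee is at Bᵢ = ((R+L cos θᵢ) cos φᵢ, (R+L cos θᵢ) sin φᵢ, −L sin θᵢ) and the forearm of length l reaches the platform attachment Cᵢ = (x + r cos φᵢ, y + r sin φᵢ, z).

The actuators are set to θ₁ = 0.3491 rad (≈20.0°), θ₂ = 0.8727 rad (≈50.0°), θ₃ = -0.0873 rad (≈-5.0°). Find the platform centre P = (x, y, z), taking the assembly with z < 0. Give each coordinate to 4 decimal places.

φ1=0.0°: virtual centre (0.3191, 0.0000, -0.0616), radius l
arm 2 at φ=120.0°: ρ2 = 0.2657;  centre 2 = (-0.1328, 0.2301, -0.1379)
centre 3 = (0.3293·cos240.0°, 0.3293·sin240.0°, 0.0157) = (-0.1647, -0.2852, 0.0157)
subtract pairs → two planes through P
linear system: -0.9040x+0.4602y = -0.0160−-0.1526z; -0.9676x+-0.5704y = 0.0031−0.1545z
Cramer: x(z) = 0.0081-0.0166z;  y(z) = -0.0190+0.2991z
into |P−centre ₁|² = l²: 1.0897z² + 0.1221z + -0.1016 = 0;  Δ = 0.4577;  z = -0.3664 or 0.2544 → z<0 root = -0.3664
x = 0.0141, y = -0.1286

(0.0141, -0.1286, -0.3664)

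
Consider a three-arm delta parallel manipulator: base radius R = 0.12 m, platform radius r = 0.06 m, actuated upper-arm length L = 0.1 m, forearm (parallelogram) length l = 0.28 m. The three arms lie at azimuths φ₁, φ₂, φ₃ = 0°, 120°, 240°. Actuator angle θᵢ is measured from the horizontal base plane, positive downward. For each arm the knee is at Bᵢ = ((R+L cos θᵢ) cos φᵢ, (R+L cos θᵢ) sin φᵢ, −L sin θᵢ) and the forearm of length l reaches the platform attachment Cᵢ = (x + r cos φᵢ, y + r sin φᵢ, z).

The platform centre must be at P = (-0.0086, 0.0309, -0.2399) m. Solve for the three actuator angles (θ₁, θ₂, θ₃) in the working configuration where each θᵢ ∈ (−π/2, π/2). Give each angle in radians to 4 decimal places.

φ1=0.0° → target in arm frame (-0.0086, 0.0309)
  A cos θ + B sin θ = C:  0.0686·cos θ + -0.2399·sin θ = 0.0259
  θ1 = atan2(B,A) + arccos(C/0.2495) = 0.1744
φ2=120.0° → target in arm frame (0.0311, -0.0080)
  A cos θ + B sin θ = C:  0.0289·cos θ + -0.2399·sin θ = 0.0497
  θ2 = atan2(B,A) + arccos(C/0.2416) = -0.0872
rotate P by −φ3: (-0.0225, -0.0229, -0.2399)
  e−x'=0.0825;  (l²−L²−(e−x')²−y'²−z²)/2L = 0.0176
  γ=atan2(-0.2399,0.0825)=-1.2397;  ψ=arccos(0.0695)=1.5013;  θ3=γ+ψ≈0.2616

θ₁ = 0.1744, θ₂ = -0.0872, θ₃ = 0.2616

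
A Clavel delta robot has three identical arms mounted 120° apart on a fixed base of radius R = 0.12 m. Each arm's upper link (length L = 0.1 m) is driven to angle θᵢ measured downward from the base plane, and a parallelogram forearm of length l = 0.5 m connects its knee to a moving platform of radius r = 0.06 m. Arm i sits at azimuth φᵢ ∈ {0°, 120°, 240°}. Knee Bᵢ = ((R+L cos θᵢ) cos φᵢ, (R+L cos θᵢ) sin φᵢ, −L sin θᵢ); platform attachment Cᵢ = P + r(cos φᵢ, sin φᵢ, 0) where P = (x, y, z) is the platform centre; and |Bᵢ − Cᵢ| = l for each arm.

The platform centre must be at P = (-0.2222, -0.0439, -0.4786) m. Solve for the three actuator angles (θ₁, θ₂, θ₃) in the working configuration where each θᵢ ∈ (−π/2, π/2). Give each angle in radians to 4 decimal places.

θ₁ = 1.2215, θ₂ = 0.3490, θ₃ = 0.0869

rotate P by −φ1: (-0.2222, -0.0439, -0.4786)
  A cos θ + B sin θ = C:  0.2822·cos θ + -0.4786·sin θ = -0.3531
  θ1 = atan2(B,A) + arccos(C/0.5556) = 1.2215
rotate P by −φ2: (0.0731, 0.2144, -0.4786)
  e−x'=-0.0131;  (l²−L²−(e−x')²−y'²−z²)/2L = -0.1759
  θ2 = atan2(B,A) + arccos(C/0.4788) = 0.3490
arm 3 (φ=240.0°): x'=0.1491, y'=-0.1705
  e−x'=-0.0891;  (l²−L²−(e−x')²−y'²−z²)/2L = -0.1303
  √(A²+B²)=0.4868;  θ3 = -1.7549+1.8418 ≈ 0.0869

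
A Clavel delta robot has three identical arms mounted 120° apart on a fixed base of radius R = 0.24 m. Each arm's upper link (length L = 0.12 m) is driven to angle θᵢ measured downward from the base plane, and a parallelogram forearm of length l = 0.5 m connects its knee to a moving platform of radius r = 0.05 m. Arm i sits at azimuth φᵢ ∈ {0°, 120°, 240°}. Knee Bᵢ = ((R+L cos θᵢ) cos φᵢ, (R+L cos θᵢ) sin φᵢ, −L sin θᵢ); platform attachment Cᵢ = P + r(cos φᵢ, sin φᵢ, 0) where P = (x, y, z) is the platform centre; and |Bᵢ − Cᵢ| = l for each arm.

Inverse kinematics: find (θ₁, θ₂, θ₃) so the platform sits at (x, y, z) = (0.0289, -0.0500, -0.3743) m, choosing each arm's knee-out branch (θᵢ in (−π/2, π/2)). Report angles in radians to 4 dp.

θ₁ = -0.3489, θ₂ = 0.2624, θ₃ = -0.3485

arm 1 (φ=0.0°): x'=0.0289, y'=-0.0500
  A cos θ + B sin θ = C:  0.1611·cos θ + -0.3743·sin θ = 0.2794
  θ1 = atan2(B,A) + arccos(C/0.4075) = -0.3489
arm 2 (φ=120.0°): x'=-0.0578, y'=0.0000
  A=0.2478, B=-0.3743, C=(l²−L²−A²−y'²−z²)/(2L)=0.1422
  γ=atan2(-0.3743,0.2478)=-0.9861;  ψ=arccos(0.3167)=1.2485;  θ2=γ+ψ≈0.2624
φ3=240.0° → target in arm frame (0.0289, 0.0500)
  e−x'=0.1611;  (l²−L²−(e−x')²−y'²−z²)/2L = 0.2793
  θ3 = atan2(B,A) + arccos(C/0.4075) = -0.3485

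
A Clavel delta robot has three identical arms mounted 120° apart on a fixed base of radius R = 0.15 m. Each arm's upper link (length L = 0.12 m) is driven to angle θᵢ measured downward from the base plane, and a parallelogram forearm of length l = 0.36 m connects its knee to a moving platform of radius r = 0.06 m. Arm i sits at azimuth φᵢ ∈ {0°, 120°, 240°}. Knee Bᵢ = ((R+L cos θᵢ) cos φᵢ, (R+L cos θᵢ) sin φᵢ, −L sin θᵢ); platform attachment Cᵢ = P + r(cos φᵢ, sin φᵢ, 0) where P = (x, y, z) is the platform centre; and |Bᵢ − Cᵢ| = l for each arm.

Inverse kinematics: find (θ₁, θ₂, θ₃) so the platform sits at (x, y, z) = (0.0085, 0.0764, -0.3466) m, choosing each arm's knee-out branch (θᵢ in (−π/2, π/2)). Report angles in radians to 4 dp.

θ₁ = 0.4361, θ₂ = 0.1744, θ₃ = 0.7856

rotate P by −φ1: (0.0085, 0.0764, -0.3466)
  A=0.0815, B=-0.3466, C=(l²−L²−A²−y'²−z²)/(2L)=-0.0725
  γ=atan2(-0.3466,0.0815)=-1.3399;  ψ=arccos(-0.2037)=1.7760;  θ1=γ+ψ≈0.4361
rotate P by −φ2: (0.0619, -0.0456, -0.3466)
  A=0.0281, B=-0.3466, C=(l²−L²−A²−y'²−z²)/(2L)=-0.0325
  γ=atan2(-0.3466,0.0281)=-1.4899;  ψ=arccos(-0.0934)=1.6643;  θ2=γ+ψ≈0.1744
φ3=240.0° → target in arm frame (-0.0704, -0.0308)
  A cos θ + B sin θ = C:  0.1604·cos θ + -0.3466·sin θ = -0.1317
  θ3 = atan2(B,A) + arccos(C/0.3819) = 0.7856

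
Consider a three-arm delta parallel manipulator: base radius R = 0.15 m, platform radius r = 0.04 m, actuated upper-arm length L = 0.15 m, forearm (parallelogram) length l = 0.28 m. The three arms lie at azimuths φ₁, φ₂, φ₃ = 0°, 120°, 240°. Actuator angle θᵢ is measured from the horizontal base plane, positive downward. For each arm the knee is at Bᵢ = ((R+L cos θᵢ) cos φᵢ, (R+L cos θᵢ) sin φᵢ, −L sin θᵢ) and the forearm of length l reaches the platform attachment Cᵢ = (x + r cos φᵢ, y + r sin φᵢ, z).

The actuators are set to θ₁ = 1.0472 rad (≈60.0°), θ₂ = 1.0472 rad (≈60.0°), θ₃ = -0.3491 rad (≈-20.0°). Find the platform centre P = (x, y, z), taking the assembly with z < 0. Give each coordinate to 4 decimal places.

O1 = (0.1850·cos0.0°, 0.1850·sin0.0°, -0.1299) = (0.1850, 0.0000, -0.1299)
arm 2 at φ=120.0°: e+L cos θ2 = 0.1850;  O2 = (-0.0925, 0.1602, -0.1299)
φ3=240.0°: virtual centre (-0.1255, -0.2173, 0.0513), radius l
eliminate P² terms by subtracting sphere 1 from 2 and 3
plane₁₂: -0.5550x+0.3204y+0.0000z = 0.0000
det = 0.4402;  x = -0.0106+0.2638z,  y = -0.0183+0.4569z
quadratic in z: (1.2784)z²+(0.1399)z+(-0.0229)=0, √Δ=0.3700 → z ∈ {-0.1994, 0.0900}; z = -0.1994 (taking z<0)
x = -0.0632, y = -0.1094

(-0.0632, -0.1094, -0.1994)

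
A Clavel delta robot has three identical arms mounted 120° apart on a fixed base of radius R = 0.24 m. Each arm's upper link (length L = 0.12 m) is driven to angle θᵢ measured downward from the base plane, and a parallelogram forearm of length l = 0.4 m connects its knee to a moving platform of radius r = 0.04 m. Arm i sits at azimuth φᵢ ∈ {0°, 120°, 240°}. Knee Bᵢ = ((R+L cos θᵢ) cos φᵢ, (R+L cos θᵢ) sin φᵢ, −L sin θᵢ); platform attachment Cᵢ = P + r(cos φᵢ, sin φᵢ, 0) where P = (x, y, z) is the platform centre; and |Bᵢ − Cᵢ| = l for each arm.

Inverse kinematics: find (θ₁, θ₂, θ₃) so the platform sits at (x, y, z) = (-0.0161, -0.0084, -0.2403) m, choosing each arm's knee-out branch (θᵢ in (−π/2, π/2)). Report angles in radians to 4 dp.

rotate P by −φ1: (-0.0161, -0.0084, -0.2403)
  A cos θ + B sin θ = C:  0.2161·cos θ + -0.2403·sin θ = 0.1712
  γ=atan2(-0.2403,0.2161)=-0.8384;  ψ=arccos(0.5297)=1.0125;  θ1=γ+ψ≈0.1742
φ2=120.0° → target in arm frame (0.0008, 0.0181)
  e−x'=0.1992;  (l²−L²−(e−x')²−y'²−z²)/2L = 0.1993
  θ2 = atan2(B,A) + arccos(C/0.3121) = -0.0004
φ3=240.0° → target in arm frame (0.0153, -0.0097)
  e−x'=0.1847;  (l²−L²−(e−x')²−y'²−z²)/2L = 0.2236
  θ3 = atan2(B,A) + arccos(C/0.3031) = -0.1744

θ₁ = 0.1742, θ₂ = -0.0004, θ₃ = -0.1744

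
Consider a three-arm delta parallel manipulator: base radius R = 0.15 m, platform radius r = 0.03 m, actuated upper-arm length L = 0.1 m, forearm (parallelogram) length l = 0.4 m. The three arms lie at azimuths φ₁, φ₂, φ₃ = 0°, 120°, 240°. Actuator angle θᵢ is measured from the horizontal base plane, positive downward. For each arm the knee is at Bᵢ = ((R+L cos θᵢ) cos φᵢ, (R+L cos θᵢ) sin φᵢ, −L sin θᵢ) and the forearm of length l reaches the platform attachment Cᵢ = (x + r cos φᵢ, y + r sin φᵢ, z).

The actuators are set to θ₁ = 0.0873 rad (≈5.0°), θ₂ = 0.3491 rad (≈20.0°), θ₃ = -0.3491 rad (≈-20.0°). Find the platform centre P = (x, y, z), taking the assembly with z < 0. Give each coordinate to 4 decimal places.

(-0.0068, -0.0614, -0.3327)

centre 1 = (0.2196·cos0.0°, 0.2196·sin0.0°, -0.0087) = (0.2196, 0.0000, -0.0087)
arm 2 at φ=120.0°: e+L cos θ2 = 0.2140;  centre 2 = (-0.1070, 0.1853, -0.0342)
centre 3 = (0.2140·cos240.0°, 0.2140·sin240.0°, 0.0342) = (-0.1070, -0.1853, 0.0342)
|centre ₂|²−|centre ₁|² = -0.0014;  |centre ₃|²−|centre ₁|² = -0.0014
[-0.6532 0.3706 -0.0510]·P = -0.0014;  [-0.6532 -0.3706 0.0858]·P = -0.0014
det = 0.4842;  x = 0.0021+0.0267z,  y = 0.0000+0.1846z
into |P−centre ₁|² = l²: 1.0348z² + 0.0058z + -0.1126 = 0;  Δ = 0.4661;  z = -0.3327 or 0.3271 → z<0 root = -0.3327
x = -0.0068, y = -0.0614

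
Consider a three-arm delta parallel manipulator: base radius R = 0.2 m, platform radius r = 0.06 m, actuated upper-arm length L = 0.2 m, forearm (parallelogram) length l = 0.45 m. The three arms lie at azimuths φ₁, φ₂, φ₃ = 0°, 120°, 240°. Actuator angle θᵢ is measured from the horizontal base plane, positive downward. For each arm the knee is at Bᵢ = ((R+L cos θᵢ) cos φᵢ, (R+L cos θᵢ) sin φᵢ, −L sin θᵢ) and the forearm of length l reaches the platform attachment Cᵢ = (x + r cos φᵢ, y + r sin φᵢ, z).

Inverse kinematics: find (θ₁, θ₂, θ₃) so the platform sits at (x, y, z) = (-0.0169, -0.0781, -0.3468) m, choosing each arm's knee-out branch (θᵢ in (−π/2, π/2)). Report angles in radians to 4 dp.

arm 1 (φ=0.0°): x'=-0.0169, y'=-0.0781
  A cos θ + B sin θ = C:  0.1569·cos θ + -0.3468·sin θ = 0.0288
  θ1 = atan2(B,A) + arccos(C/0.3806) = 0.3492
φ2=120.0° → target in arm frame (-0.0592, 0.0537)
  e−x'=0.1992;  (l²−L²−(e−x')²−y'²−z²)/2L = -0.0008
  √(A²+B²)=0.3999;  θ2 = -1.0494+1.5728 ≈ 0.5234
φ3=240.0° → target in arm frame (0.0761, 0.0244)
  A cos θ + B sin θ = C:  0.0639·cos θ + -0.3468·sin θ = 0.0939
  γ=atan2(-0.3468,0.0639)=-1.3885;  ψ=arccos(0.2662)=1.3014;  θ3=γ+ψ≈-0.0872

θ₁ = 0.3492, θ₂ = 0.5234, θ₃ = -0.0872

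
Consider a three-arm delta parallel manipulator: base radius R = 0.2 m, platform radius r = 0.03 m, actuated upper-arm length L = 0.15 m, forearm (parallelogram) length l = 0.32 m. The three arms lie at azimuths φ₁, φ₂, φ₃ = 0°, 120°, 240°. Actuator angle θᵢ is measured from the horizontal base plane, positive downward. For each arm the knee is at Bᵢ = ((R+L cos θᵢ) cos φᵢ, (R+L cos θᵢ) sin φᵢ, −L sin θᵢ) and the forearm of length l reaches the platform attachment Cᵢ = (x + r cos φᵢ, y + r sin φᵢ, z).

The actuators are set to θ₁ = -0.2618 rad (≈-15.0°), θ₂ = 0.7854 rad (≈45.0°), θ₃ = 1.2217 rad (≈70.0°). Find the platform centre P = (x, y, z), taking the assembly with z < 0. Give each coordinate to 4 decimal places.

(0.0996, 0.0437, -0.1939)

centre 1 = (0.3149·cos0.0°, 0.3149·sin0.0°, 0.0388) = (0.3149, 0.0000, 0.0388)
φ2=120.0°: virtual centre (-0.1380, 0.2391, -0.1061), radius l
arm 3 at φ=240.0°: ρ3 = 0.2213;  centre 3 = (-0.1107, -0.1917, -0.1410)
eliminate P² terms by subtracting sphere 1 from 2 and 3
[-0.9058 0.4782 -0.2898]·P = -0.0132;  [-0.8511 -0.3833 -0.3596]·P = -0.0318
Cramer: x(z) = 0.0269-0.3752z;  y(z) = 0.0233-0.1048z
quadratic in z: (1.1518)z²+(0.1336)z+(-0.0174)=0, √Δ=0.3131 → z ∈ {-0.1939, 0.0779}; z = -0.1939 (taking z<0)
x = 0.0996, y = 0.0437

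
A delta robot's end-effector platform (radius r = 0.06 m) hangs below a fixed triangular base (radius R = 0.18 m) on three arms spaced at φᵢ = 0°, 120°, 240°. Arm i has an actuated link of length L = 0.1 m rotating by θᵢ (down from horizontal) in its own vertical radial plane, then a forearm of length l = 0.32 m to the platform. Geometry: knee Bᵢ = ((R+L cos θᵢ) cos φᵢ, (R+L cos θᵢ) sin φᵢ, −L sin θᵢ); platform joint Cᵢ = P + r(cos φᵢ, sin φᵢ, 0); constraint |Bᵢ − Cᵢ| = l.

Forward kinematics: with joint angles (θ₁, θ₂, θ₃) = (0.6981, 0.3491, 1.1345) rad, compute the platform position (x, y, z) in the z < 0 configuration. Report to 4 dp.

φ1=0.0°: virtual centre (0.1966, 0.0000, -0.0643), radius l
arm 2 at φ=120.0°: ρ2 = 0.2140;  centre 2 = (-0.1070, 0.1853, -0.0342)
φ3=240.0°: virtual centre (-0.0811, -0.1405, -0.0906), radius l
eliminate P² terms by subtracting sphere 1 from 2 and 3
plane₁₂: -0.6072x+0.3706y+0.0601z = 0.0042
det = 0.3765;  x = 0.0050+-0.0070z,  y = 0.0194+-0.1737z
sphere 1 gives Az²+Bz+C=0 with A=1.0302, B=0.1245, C=-0.0612;  B²−4AC=0.2676;  roots -0.3115, 0.1907;  negative root z = -0.3115
x = 0.0072, y = 0.0736

(0.0072, 0.0736, -0.3115)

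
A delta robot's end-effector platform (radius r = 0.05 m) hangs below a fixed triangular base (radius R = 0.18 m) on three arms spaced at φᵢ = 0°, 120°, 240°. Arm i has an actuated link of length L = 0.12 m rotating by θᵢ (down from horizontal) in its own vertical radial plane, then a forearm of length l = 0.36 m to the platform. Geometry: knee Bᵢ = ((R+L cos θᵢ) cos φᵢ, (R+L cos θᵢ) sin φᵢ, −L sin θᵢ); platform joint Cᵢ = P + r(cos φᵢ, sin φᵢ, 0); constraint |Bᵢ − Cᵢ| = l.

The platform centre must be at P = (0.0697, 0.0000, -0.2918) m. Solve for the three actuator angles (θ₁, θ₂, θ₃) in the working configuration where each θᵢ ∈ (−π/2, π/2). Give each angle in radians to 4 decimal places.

θ₁ = -0.1746, θ₂ = 0.5238, θ₃ = 0.5238

φ1=0.0° → target in arm frame (0.0697, 0.0000)
  A=0.0603, B=-0.2918, C=(l²−L²−A²−y'²−z²)/(2L)=0.1101
  θ1 = atan2(B,A) + arccos(C/0.2980) = -0.1746
φ2=120.0° → target in arm frame (-0.0348, -0.0604)
  A cos θ + B sin θ = C:  0.1648·cos θ + -0.2918·sin θ = -0.0032
  θ2 = atan2(B,A) + arccos(C/0.3351) = 0.5238
rotate P by −φ3: (-0.0349, 0.0604, -0.2918)
  A=0.1649, B=-0.2918, C=(l²−L²−A²−y'²−z²)/(2L)=-0.0032
  θ3 = atan2(B,A) + arccos(C/0.3351) = 0.5238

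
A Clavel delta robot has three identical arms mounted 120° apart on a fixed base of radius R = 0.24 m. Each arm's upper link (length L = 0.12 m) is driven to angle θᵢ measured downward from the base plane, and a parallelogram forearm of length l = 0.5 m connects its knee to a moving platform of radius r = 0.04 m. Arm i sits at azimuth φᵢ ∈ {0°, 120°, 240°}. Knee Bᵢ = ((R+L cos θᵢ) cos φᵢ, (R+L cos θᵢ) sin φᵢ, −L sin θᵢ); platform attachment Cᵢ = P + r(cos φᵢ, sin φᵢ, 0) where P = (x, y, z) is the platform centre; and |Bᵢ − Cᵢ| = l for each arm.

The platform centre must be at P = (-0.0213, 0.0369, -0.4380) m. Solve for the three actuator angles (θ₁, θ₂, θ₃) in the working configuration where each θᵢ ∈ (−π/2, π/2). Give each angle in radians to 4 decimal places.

arm 1 (φ=0.0°): x'=-0.0213, y'=0.0369
  A=0.2213, B=-0.4380, C=(l²−L²−A²−y'²−z²)/(2L)=-0.0274
  γ=atan2(-0.4380,0.2213)=-1.1030;  ψ=arccos(-0.0559)=1.6267;  θ1=γ+ψ≈0.5237
φ2=120.0° → target in arm frame (0.0426, 0.0000)
  A cos θ + B sin θ = C:  0.1574·cos θ + -0.4380·sin θ = 0.0791
  √(A²+B²)=0.4654;  θ2 = -1.2258+1.4000 ≈ 0.1742
φ3=240.0° → target in arm frame (-0.0213, -0.0369)
  e−x'=0.2213;  (l²−L²−(e−x')²−y'²−z²)/2L = -0.0274
  √(A²+B²)=0.4907;  θ3 = -1.1029+1.6267 ≈ 0.5238

θ₁ = 0.5237, θ₂ = 0.1742, θ₃ = 0.5238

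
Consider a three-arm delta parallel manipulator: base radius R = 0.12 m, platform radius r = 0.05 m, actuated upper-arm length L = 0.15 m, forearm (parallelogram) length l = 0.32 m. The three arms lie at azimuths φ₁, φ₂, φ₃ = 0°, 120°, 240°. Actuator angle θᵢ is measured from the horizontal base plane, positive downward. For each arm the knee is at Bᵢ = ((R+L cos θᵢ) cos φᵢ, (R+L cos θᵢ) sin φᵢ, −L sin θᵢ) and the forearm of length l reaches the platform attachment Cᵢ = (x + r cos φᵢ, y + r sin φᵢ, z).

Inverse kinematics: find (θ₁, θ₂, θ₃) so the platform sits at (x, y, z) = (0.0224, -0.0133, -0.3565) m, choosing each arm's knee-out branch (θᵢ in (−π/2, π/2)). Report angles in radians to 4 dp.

rotate P by −φ1: (0.0224, -0.0133, -0.3565)
  A=0.0476, B=-0.3565, C=(l²−L²−A²−y'²−z²)/(2L)=-0.1654
  √(A²+B²)=0.3597;  θ1 = -1.4381+2.0488 ≈ 0.6107
φ2=120.0° → target in arm frame (-0.0227, -0.0127)
  e−x'=0.0927;  (l²−L²−(e−x')²−y'²−z²)/2L = -0.1865
  √(A²+B²)=0.3684;  θ2 = -1.3164+2.1017 ≈ 0.7853
arm 3 (φ=240.0°): x'=0.0003, y'=0.0260
  A=0.0697, B=-0.3565, C=(l²−L²−A²−y'²−z²)/(2L)=-0.1758
  γ=atan2(-0.3565,0.0697)=-1.3778;  ψ=arccos(-0.4838)=2.0758;  θ3=γ+ψ≈0.6981

θ₁ = 0.6107, θ₂ = 0.7853, θ₃ = 0.6981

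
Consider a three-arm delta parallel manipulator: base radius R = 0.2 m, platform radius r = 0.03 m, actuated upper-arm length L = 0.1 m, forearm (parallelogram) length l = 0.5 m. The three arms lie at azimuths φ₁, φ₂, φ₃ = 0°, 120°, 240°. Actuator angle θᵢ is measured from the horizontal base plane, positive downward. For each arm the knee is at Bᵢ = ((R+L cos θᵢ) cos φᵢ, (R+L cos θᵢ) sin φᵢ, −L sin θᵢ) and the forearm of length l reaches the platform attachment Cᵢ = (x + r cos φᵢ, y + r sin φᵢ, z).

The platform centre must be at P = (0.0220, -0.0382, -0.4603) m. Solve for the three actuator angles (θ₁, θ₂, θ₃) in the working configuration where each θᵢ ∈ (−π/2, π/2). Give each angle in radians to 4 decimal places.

φ1=0.0° → target in arm frame (0.0220, -0.0382)
  A cos θ + B sin θ = C:  0.1480·cos θ + -0.4603·sin θ = 0.0238
  θ1 = atan2(B,A) + arccos(C/0.4835) = 0.2618
arm 2 (φ=120.0°): x'=-0.0441, y'=0.0000
  e−x'=0.2141;  (l²−L²−(e−x')²−y'²−z²)/2L = -0.0885
  γ=atan2(-0.4603,0.2141)=-1.1355;  ψ=arccos(-0.1744)=1.7461;  θ2=γ+ψ≈0.6106
arm 3 (φ=240.0°): x'=0.0221, y'=0.0382
  A=0.1479, B=-0.4603, C=(l²−L²−A²−y'²−z²)/(2L)=0.0239
  θ3 = atan2(B,A) + arccos(C/0.4835) = 0.2614

θ₁ = 0.2618, θ₂ = 0.6106, θ₃ = 0.2614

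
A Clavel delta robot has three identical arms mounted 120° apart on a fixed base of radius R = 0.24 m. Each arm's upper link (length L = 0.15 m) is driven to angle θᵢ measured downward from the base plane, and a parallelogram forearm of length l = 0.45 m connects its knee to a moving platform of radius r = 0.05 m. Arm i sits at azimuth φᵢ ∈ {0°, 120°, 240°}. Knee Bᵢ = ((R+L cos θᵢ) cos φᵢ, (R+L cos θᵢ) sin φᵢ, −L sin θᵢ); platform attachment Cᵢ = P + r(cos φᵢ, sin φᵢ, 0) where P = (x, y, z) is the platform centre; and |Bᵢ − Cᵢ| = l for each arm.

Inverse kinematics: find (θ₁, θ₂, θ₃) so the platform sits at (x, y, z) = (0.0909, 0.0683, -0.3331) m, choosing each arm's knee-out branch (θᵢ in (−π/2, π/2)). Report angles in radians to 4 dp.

rotate P by −φ1: (0.0909, 0.0683, -0.3331)
  e−x'=0.0991;  (l²−L²−(e−x')²−y'²−z²)/2L = 0.1819
  √(A²+B²)=0.3475;  θ1 = -1.2816+1.0201 ≈ -0.2616
rotate P by −φ2: (0.0137, -0.1129, -0.3331)
  A cos θ + B sin θ = C:  0.1763·cos θ + -0.3331·sin θ = 0.0841
  θ2 = atan2(B,A) + arccos(C/0.3769) = 0.2618
rotate P by −φ3: (-0.1046, 0.0446, -0.3331)
  A=0.2946, B=-0.3331, C=(l²−L²−A²−y'²−z²)/(2L)=-0.0658
  γ=atan2(-0.3331,0.2946)=-0.8467;  ψ=arccos(-0.1479)=1.7192;  θ3=γ+ψ≈0.8726

θ₁ = -0.2616, θ₂ = 0.2618, θ₃ = 0.8726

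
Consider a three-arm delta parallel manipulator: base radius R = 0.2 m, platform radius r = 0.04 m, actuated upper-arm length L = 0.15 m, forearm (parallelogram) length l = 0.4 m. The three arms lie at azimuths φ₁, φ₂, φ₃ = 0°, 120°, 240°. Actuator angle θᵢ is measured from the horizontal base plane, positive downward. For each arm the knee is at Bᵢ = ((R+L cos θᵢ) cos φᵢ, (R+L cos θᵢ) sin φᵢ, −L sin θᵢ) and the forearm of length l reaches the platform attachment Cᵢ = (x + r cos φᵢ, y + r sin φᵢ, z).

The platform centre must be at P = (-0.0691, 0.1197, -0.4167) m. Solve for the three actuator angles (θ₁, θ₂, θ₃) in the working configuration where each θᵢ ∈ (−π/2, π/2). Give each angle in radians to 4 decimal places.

φ1=0.0° → target in arm frame (-0.0691, 0.1197)
  A=0.2291, B=-0.4167, C=(l²−L²−A²−y'²−z²)/(2L)=-0.3432
  γ=atan2(-0.4167,0.2291)=-1.0681;  ψ=arccos(-0.7217)=2.3770;  θ1=γ+ψ≈1.3089
φ2=120.0° → target in arm frame (0.1382, 0.0000)
  e−x'=0.0218;  (l²−L²−(e−x')²−y'²−z²)/2L = -0.1220
  γ=atan2(-0.4167,0.0218)=-1.5186;  ψ=arccos(-0.2925)=1.8676;  θ2=γ+ψ≈0.3491
φ3=240.0° → target in arm frame (-0.0691, -0.1197)
  e−x'=0.2291;  (l²−L²−(e−x')²−y'²−z²)/2L = -0.3432
  √(A²+B²)=0.4755;  θ3 = -1.0681+2.3771 ≈ 1.3090

θ₁ = 1.3089, θ₂ = 0.3491, θ₃ = 1.3090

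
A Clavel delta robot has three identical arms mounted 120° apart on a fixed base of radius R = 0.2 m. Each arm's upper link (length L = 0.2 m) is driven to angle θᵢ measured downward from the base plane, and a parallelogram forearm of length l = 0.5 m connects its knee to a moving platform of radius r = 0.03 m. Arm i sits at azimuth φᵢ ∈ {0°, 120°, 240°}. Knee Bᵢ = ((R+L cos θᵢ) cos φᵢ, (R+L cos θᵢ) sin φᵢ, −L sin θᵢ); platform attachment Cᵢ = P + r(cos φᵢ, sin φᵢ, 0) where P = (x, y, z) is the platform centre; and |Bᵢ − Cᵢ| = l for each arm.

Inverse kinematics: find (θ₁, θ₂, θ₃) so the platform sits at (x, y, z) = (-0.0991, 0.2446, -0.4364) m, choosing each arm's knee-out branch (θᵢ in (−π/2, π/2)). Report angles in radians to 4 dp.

rotate P by −φ1: (-0.0991, 0.2446, -0.4364)
  e−x'=0.2691;  (l²−L²−(e−x')²−y'²−z²)/2L = -0.2817
  √(A²+B²)=0.5127;  θ1 = -1.0182+2.1525 ≈ 1.1343
arm 2 (φ=120.0°): x'=0.2614, y'=-0.0365
  e−x'=-0.0914;  (l²−L²−(e−x')²−y'²−z²)/2L = 0.0247
  θ2 = atan2(B,A) + arccos(C/0.4459) = -0.2618
φ3=240.0° → target in arm frame (-0.1623, -0.2081)
  e−x'=0.3323;  (l²−L²−(e−x')²−y'²−z²)/2L = -0.3354
  √(A²+B²)=0.5485;  θ3 = -0.9200+2.2288 ≈ 1.3088

θ₁ = 1.1343, θ₂ = -0.2618, θ₃ = 1.3088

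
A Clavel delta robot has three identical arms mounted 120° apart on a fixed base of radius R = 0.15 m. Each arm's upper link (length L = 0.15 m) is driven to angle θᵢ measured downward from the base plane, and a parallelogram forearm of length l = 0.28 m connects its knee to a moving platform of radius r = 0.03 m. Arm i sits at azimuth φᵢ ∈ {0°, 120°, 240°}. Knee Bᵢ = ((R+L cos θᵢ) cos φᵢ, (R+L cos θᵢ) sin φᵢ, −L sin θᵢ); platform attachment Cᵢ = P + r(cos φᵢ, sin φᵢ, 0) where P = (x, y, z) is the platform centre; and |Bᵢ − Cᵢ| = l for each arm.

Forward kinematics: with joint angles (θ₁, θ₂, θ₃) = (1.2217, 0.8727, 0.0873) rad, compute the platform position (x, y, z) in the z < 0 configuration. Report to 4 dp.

centre 1 = (0.1713·cos0.0°, 0.1713·sin0.0°, -0.1410) = (0.1713, 0.0000, -0.1410)
φ2=120.0°: virtual centre (-0.1082, 0.1874, -0.1149), radius l
φ3=240.0°: virtual centre (-0.1347, -0.2333, -0.0131), radius l
|centre ₂|²−|centre ₁|² = 0.0108;  |centre ₃|²−|centre ₁|² = 0.0235
plane₁₂: -0.5590x+0.3748y+0.0521z = 0.0108
det = 0.4903;  x = -0.0283+0.2451z,  y = -0.0133+0.2266z
sphere 1 gives Az²+Bz+C=0 with A=1.1114, B=0.1780, C=-0.0185;  B²−4AC=0.1140;  roots -0.2320, 0.0718;  negative root z = -0.2320
x = -0.0852, y = -0.0659

(-0.0852, -0.0659, -0.2320)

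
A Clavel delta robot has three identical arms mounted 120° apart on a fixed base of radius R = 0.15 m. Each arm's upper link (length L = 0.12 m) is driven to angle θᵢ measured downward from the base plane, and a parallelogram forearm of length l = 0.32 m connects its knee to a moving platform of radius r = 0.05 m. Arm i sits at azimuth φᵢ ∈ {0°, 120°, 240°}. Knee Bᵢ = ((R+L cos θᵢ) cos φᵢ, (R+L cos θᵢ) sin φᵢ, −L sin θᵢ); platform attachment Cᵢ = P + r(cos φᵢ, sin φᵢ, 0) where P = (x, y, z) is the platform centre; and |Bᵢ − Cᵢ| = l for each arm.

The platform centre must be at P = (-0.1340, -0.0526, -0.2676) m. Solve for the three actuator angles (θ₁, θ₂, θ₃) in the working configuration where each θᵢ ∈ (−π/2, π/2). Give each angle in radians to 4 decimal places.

arm 1 (φ=0.0°): x'=-0.1340, y'=-0.0526
  e−x'=0.2340;  (l²−L²−(e−x')²−y'²−z²)/2L = -0.1714
  √(A²+B²)=0.3555;  θ1 = -0.8523+2.0739 ≈ 1.2216
arm 2 (φ=120.0°): x'=0.0214, y'=0.1423
  A=0.0786, B=-0.2676, C=(l²−L²−A²−y'²−z²)/(2L)=-0.0418
  γ=atan2(-0.2676,0.0786)=-1.2853;  ψ=arccos(-0.1500)=1.7214;  θ2=γ+ψ≈0.4361
φ3=240.0° → target in arm frame (0.1126, -0.0897)
  A cos θ + B sin θ = C:  -0.0126·cos θ + -0.2676·sin θ = 0.0341
  √(A²+B²)=0.2679;  θ3 = -1.6177+1.4433 ≈ -0.1744

θ₁ = 1.2216, θ₂ = 0.4361, θ₃ = -0.1744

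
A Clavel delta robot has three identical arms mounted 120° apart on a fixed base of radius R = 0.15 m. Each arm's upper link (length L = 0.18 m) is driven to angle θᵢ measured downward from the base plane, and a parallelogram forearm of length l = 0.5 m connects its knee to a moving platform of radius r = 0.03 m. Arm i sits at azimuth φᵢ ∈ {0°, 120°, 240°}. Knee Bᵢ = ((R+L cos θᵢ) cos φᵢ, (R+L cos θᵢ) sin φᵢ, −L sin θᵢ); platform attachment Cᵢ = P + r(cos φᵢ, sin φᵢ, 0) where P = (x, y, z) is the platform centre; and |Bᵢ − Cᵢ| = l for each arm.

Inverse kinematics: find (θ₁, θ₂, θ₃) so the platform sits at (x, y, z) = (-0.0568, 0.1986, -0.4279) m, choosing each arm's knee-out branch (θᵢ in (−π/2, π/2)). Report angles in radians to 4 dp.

θ₁ = 0.6107, θ₂ = -0.3493, θ₃ = 0.8728

arm 1 (φ=0.0°): x'=-0.0568, y'=0.1986
  e−x'=0.1768;  (l²−L²−(e−x')²−y'²−z²)/2L = -0.1006
  θ1 = atan2(B,A) + arccos(C/0.4630) = 0.6107
φ2=120.0° → target in arm frame (0.2004, -0.0501)
  A cos θ + B sin θ = C:  -0.0804·cos θ + -0.4279·sin θ = 0.0709
  √(A²+B²)=0.4354;  θ2 = -1.7565+1.4072 ≈ -0.3493
rotate P by −φ3: (-0.1436, -0.1485, -0.4279)
  A=0.2636, B=-0.4279, C=(l²−L²−A²−y'²−z²)/(2L)=-0.1584
  √(A²+B²)=0.5026;  θ3 = -1.0187+1.8915 ≈ 0.8728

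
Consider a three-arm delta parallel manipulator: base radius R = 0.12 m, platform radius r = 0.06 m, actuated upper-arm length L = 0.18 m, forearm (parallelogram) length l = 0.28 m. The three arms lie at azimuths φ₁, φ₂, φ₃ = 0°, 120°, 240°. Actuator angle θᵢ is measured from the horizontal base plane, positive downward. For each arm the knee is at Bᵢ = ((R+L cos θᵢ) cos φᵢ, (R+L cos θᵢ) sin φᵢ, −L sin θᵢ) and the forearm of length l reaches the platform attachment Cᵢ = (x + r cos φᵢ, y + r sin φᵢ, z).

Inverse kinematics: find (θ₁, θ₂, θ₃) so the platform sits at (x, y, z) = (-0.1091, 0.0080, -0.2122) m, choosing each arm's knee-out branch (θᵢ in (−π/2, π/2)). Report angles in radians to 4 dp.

θ₁ = 0.9602, θ₂ = 0.0877, θ₃ = 0.1746

rotate P by −φ1: (-0.1091, 0.0080, -0.2122)
  A=0.1691, B=-0.2122, C=(l²−L²−A²−y'²−z²)/(2L)=-0.0769
  γ=atan2(-0.2122,0.1691)=-0.8980;  ψ=arccos(-0.2834)=1.8582;  θ1=γ+ψ≈0.9602
arm 2 (φ=120.0°): x'=0.0615, y'=0.0905
  A=-0.0015, B=-0.2122, C=(l²−L²−A²−y'²−z²)/(2L)=-0.0201
  √(A²+B²)=0.2122;  θ2 = -1.5778+1.6654 ≈ 0.0877
rotate P by −φ3: (0.0476, -0.0985, -0.2122)
  A=0.0124, B=-0.2122, C=(l²−L²−A²−y'²−z²)/(2L)=-0.0247
  γ=atan2(-0.2122,0.0124)=-1.5125;  ψ=arccos(-0.1161)=1.6871;  θ3=γ+ψ≈0.1746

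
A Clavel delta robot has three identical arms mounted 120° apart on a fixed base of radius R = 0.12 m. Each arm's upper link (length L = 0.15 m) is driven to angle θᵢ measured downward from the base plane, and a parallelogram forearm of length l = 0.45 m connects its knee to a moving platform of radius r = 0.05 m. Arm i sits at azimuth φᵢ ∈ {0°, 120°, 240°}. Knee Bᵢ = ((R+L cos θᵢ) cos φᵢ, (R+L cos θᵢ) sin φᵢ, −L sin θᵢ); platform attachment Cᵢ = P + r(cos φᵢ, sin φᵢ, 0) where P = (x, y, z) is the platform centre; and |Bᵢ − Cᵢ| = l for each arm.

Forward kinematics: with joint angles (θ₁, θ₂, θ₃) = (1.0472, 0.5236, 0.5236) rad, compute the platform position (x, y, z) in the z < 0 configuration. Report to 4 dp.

(-0.1254, 0.0000, -0.4896)

arm 1 at φ=0.0°: ρ1 = 0.1450;  centre 1 = (0.1450, 0.0000, -0.1299)
centre 2 = (0.1999·cos120.0°, 0.1999·sin120.0°, -0.0750) = (-0.1000, 0.1731, -0.0750)
arm 3 at φ=240.0°: ρ3 = 0.1999;  centre 3 = (-0.1000, -0.1731, -0.0750)
|centre ₂|²−|centre ₁|² = 0.0077;  |centre ₃|²−|centre ₁|² = 0.0077
[-0.4899 0.3462 0.1098]·P = 0.0077;  [-0.4899 -0.3462 0.1098]·P = 0.0077
det = 0.3393;  x = -0.0157+0.2241z,  y = 0.0000+0.0000z
sphere 1 gives Az²+Bz+C=0 with A=1.0502, B=0.1878, C=-0.1598;  B²−4AC=0.7066;  roots -0.4896, 0.3108;  negative root z = -0.4896
x = -0.1254, y = 0.0000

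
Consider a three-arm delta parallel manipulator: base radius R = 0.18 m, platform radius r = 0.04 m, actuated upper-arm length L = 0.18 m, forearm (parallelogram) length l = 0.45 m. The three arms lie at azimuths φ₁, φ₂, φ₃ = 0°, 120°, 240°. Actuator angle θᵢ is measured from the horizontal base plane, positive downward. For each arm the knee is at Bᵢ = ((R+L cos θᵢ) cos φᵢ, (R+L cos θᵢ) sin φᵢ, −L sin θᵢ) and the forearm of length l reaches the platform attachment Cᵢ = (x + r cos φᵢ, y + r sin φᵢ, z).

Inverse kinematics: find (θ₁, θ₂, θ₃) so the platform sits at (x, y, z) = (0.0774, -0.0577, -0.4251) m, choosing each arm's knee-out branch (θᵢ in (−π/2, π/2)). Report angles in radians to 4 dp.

θ₁ = 0.2619, θ₂ = 0.8729, θ₃ = 0.5235

φ1=0.0° → target in arm frame (0.0774, -0.0577)
  A=0.0626, B=-0.4251, C=(l²−L²−A²−y'²−z²)/(2L)=-0.0496
  √(A²+B²)=0.4297;  θ1 = -1.4246+1.6865 ≈ 0.2619
rotate P by −φ2: (-0.0887, -0.0382, -0.4251)
  A cos θ + B sin θ = C:  0.2287·cos θ + -0.4251·sin θ = -0.1788
  √(A²+B²)=0.4827;  θ2 = -1.0773+1.9502 ≈ 0.8729
φ3=240.0° → target in arm frame (0.0113, 0.0959)
  A=0.1287, B=-0.4251, C=(l²−L²−A²−y'²−z²)/(2L)=-0.1010
  γ=atan2(-0.4251,0.1287)=-1.2768;  ψ=arccos(-0.2275)=1.8003;  θ3=γ+ψ≈0.5235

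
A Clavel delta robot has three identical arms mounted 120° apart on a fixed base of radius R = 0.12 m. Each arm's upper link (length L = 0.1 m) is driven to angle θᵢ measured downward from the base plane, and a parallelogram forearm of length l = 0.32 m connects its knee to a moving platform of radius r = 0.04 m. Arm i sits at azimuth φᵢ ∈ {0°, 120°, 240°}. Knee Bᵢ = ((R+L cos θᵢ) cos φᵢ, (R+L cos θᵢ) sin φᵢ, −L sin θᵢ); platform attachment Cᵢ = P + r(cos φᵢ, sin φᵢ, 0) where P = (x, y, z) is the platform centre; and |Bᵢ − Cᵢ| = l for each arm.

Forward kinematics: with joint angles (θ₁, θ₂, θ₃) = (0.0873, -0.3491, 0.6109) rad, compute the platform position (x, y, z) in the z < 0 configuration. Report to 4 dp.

φ1=0.0°: virtual centre (0.1796, 0.0000, -0.0087), radius l
φ2=120.0°: virtual centre (-0.0870, 0.1507, 0.0342), radius l
φ3=240.0°: virtual centre (-0.0810, -0.1402, -0.0574), radius l
eliminate P² terms by subtracting sphere 1 from 2 and 3
[-0.5332 0.3013 0.0858]·P = -0.0009;  [-0.5212 -0.2804 -0.0973]·P = -0.0028
det = 0.3066;  x = 0.0036+-0.0171z,  y = 0.0034+-0.3151z
quadratic in z: (1.0996)z²+(0.0213)z+(-0.0713)=0, √Δ=0.5605 → z ∈ {-0.2646, 0.2452}; z = -0.2646 (taking z<0)
x = 0.0081, y = 0.0868

(0.0081, 0.0868, -0.2646)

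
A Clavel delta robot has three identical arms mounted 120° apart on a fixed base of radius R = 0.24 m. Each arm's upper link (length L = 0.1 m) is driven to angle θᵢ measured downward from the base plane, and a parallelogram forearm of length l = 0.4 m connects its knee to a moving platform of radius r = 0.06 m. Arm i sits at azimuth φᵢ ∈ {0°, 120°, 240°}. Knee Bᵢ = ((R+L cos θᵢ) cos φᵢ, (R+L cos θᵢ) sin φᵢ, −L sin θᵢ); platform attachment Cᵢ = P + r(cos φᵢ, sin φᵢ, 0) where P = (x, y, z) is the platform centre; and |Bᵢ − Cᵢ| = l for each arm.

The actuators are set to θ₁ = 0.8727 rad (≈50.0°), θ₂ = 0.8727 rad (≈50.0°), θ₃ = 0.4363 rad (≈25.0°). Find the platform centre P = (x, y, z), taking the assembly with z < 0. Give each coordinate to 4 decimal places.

(-0.0223, -0.0387, -0.3723)

arm 1 at φ=0.0°: (R−r)+L cos θ1 = 0.2443;  O1 = (0.2443, 0.0000, -0.0766)
arm 2 at φ=120.0°: (R−r)+L cos θ2 = 0.2443;  O2 = (-0.1221, 0.2115, -0.0766)
arm 3 at φ=240.0°: (R−r)+L cos θ3 = 0.2706;  O3 = (-0.1353, -0.2344, -0.0423)
subtract pairs → two planes through P
plane₁₂: -0.7328x+0.4231y+0.0000z = 0.0000
det = 0.6647;  x = -0.0060+0.0437z,  y = -0.0105+0.0757z
into |P−O₁|² = l²: 1.0076z² + 0.1297z + -0.0914 = 0;  Δ = 0.3851;  z = -0.3723 or 0.2435 → z<0 root = -0.3723
x = -0.0223, y = -0.0387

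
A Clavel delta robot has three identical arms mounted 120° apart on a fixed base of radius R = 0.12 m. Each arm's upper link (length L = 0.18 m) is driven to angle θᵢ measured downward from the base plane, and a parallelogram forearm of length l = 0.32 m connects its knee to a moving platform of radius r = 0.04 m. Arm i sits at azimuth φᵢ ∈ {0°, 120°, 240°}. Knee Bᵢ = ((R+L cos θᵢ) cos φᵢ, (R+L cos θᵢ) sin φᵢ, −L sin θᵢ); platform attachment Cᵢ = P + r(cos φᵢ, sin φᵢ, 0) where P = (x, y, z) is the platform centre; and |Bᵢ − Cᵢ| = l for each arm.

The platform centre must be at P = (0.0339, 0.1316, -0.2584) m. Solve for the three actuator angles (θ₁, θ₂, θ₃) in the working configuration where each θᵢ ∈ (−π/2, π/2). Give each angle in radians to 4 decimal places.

φ1=0.0° → target in arm frame (0.0339, 0.1316)
  A=0.0461, B=-0.2584, C=(l²−L²−A²−y'²−z²)/(2L)=-0.0450
  γ=atan2(-0.2584,0.0461)=-1.3942;  ψ=arccos(-0.1716)=1.7432;  θ1=γ+ψ≈0.3490
arm 2 (φ=120.0°): x'=0.0970, y'=-0.0952
  e−x'=-0.0170;  (l²−L²−(e−x')²−y'²−z²)/2L = -0.0170
  √(A²+B²)=0.2590;  θ2 = -1.6366+1.6364 ≈ -0.0001
arm 3 (φ=240.0°): x'=-0.1309, y'=-0.0364
  A cos θ + B sin θ = C:  0.2109·cos θ + -0.2584·sin θ = -0.1183
  √(A²+B²)=0.3336;  θ3 = -0.8862+1.9333 ≈ 1.0471

θ₁ = 0.3490, θ₂ = -0.0001, θ₃ = 1.0471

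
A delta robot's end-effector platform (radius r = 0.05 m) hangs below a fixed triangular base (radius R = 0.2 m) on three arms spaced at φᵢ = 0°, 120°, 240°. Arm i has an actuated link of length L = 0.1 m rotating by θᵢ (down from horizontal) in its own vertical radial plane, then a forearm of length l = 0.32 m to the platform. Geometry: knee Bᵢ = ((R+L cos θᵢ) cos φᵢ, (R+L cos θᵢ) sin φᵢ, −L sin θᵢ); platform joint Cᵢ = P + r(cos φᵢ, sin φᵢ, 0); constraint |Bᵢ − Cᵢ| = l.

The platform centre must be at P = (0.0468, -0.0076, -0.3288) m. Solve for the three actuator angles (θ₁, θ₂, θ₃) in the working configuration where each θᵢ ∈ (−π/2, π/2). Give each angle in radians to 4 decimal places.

arm 1 (φ=0.0°): x'=0.0468, y'=-0.0076
  A cos θ + B sin θ = C:  0.1032·cos θ + -0.3288·sin θ = -0.1321
  θ1 = atan2(B,A) + arccos(C/0.3446) = 0.6975
arm 2 (φ=120.0°): x'=-0.0300, y'=-0.0367
  A cos θ + B sin θ = C:  0.1800·cos θ + -0.3288·sin θ = -0.2473
  θ2 = atan2(B,A) + arccos(C/0.3748) = 1.2212
rotate P by −φ3: (-0.0168, 0.0443, -0.3288)
  A cos θ + B sin θ = C:  0.1668·cos θ + -0.3288·sin θ = -0.2275
  √(A²+B²)=0.3687;  θ3 = -1.1013+2.2358 ≈ 1.1345

θ₁ = 0.6975, θ₂ = 1.2212, θ₃ = 1.1345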